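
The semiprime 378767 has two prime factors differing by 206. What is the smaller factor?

521

Since p = q + 206, we have 378767 = q(q + 206), so q² + 206q − 378767 = 0.
Discriminant: 206² + 4·378767 = 42436 + 1515068 = 1557504; √1557504 = 1248.
q = (−206 + 1248)/2 = 521, and p = q + 206 = 727.
Check: 521 · 727 = 378767.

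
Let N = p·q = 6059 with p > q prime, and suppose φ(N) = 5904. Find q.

73

φ(n) = (p−1)(q−1) = n − (p+q) + 1, so p + q = 6059 − 5904 + 1 = 156.
p and q are the roots of t² − 156t + 6059 = 0.
Discriminant: 156² − 4·6059 = 24336 − 24236 = 100; √100 = 10.
q = (156 − 10)/2 = 73, p = (156 + 10)/2 = 83.
Check: 73 · 83 = 6059.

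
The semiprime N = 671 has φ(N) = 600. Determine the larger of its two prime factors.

φ(n) = (p−1)(q−1) = n − (p+q) + 1, so p + q = 671 − 600 + 1 = 72.
p and q are the roots of t² − 72t + 671 = 0.
Discriminant: 72² − 4·671 = 5184 − 2684 = 2500; √2500 = 50.
q = (72 − 50)/2 = 11, p = (72 + 50)/2 = 61.
Check: 11 · 61 = 671.

61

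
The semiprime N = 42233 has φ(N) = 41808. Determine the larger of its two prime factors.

φ(n) = (p−1)(q−1) = n − (p+q) + 1, so p + q = 42233 − 41808 + 1 = 426.
p and q are the roots of t² − 426t + 42233 = 0.
Discriminant: 426² − 4·42233 = 181476 − 168932 = 12544; √12544 = 112.
q = (426 − 112)/2 = 157, p = (426 + 112)/2 = 269.
Check: 157 · 269 = 42233.

269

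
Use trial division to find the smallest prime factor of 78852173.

78852173 is odd.
Digit sum 41, not divisible by 3.
Ends in 3: not divisible by 5.
7: 78852173 = 7·11264596 + 1
11: 78852173 = 11·7168379 + 4
13: 78852173 = 13·6065551 + 10
17: 78852173 = 17·4638363 + 2
19: 78852173 = 19·4150114 + 7
23: 78852173 = 23·3428355 + 8
29: 78852173 = 29·2719040 + 13
31: 78852173 = 31·2543618 + 15
37: 78852173 = 37·2131139 + 30
41: 78852173 = 41·1923223 + 30
43: 78852173 = 43·1833771 + 20
47: 78852173 = 47·1677705 + 38
53: 78852173 = 53·1487776 + 45
59: 78852173 = 59·1336477 + 30
61: 78852173 = 61·1292658 + 35
67: 78852173 = 67·1176898 + 7
71: 78852173 = 71·1110593 + 70
73: 78852173 = 73·1080166 + 55
79: 78852173 = 79·998128 + 61
83: 78852173 = 83·950026 + 15
89: 78852173 = 89·885979 + 42
97: 78852173 = 97·812909

97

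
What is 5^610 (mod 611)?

5^1 ≡ 5 (mod 611)
5^2 ≡ 5^2 = 25 ≡ 25 (mod 611)
5^4 ≡ 25^2 = 625 ≡ 14 (mod 611)
5^8 ≡ 14^2 = 196 ≡ 196 (mod 611)
5^16 ≡ 196^2 = 38416 ≡ 534 (mod 611)
5^32 ≡ 534^2 = 285156 ≡ 430 (mod 611)
5^64 ≡ 430^2 = 184900 ≡ 378 (mod 611)
5^128 ≡ 378^2 = 142884 ≡ 521 (mod 611)
5^256 ≡ 521^2 = 271441 ≡ 157 (mod 611)
5^512 ≡ 157^2 = 24649 ≡ 209 (mod 611)
610 = 512 + 64 + 32 + 2 in binary powers of 2.
So 5^610 ≡ 209 · 378 · 430 · 25 ≡ 441 (mod 611).
Since 441 ≠ 1, base 5 is a Fermat witness: 611 is composite.

441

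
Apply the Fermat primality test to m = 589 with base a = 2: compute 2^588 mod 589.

163

2^1 ≡ 2 (mod 589)
2^2 ≡ 2^2 = 4 ≡ 4 (mod 589)
2^4 ≡ 4^2 = 16 ≡ 16 (mod 589)
2^8 ≡ 16^2 = 256 ≡ 256 (mod 589)
2^16 ≡ 256^2 = 65536 ≡ 157 (mod 589)
2^32 ≡ 157^2 = 24649 ≡ 500 (mod 589)
2^64 ≡ 500^2 = 250000 ≡ 264 (mod 589)
2^128 ≡ 264^2 = 69696 ≡ 194 (mod 589)
2^256 ≡ 194^2 = 37636 ≡ 529 (mod 589)
2^512 ≡ 529^2 = 279841 ≡ 66 (mod 589)
588 = 512 + 64 + 8 + 4 in binary powers of 2.
So 2^588 ≡ 66 · 264 · 256 · 16 ≡ 163 (mod 589).
Since 163 ≠ 1, base 2 is a Fermat witness: 589 is composite.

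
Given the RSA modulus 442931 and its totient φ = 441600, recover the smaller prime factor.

φ(n) = (p−1)(q−1) = n − (p+q) + 1, so p + q = 442931 − 441600 + 1 = 1332.
p and q are the roots of t² − 1332t + 442931 = 0.
Discriminant: 1332² − 4·442931 = 1774224 − 1771724 = 2500; √2500 = 50.
q = (1332 − 50)/2 = 641, p = (1332 + 50)/2 = 691.
Check: 641 · 691 = 442931.

641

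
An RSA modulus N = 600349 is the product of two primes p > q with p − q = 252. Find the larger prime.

911

Since p = q + 252, we have 600349 = q(q + 252), so q² + 252q − 600349 = 0.
Discriminant: 252² + 4·600349 = 63504 + 2401396 = 2464900; √2464900 = 1570.
q = (−252 + 1570)/2 = 659, and p = q + 252 = 911.
Check: 659 · 911 = 600349.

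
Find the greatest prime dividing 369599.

369599 = 61 · 6059
6059 = 73 · 83
83 is prime.
So 369599 = 61 · 73 · 83; the largest prime factor is 83.

83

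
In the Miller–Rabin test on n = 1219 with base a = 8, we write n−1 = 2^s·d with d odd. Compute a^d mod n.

393

1219 − 1 = 1218 = 2^1 · 609, so d = 609.
8^1 ≡ 8 (mod 1219)
8^2 ≡ 8^2 = 64 ≡ 64 (mod 1219)
8^4 ≡ 64^2 = 4096 ≡ 439 (mod 1219)
8^8 ≡ 439^2 = 192721 ≡ 119 (mod 1219)
8^16 ≡ 119^2 = 14161 ≡ 752 (mod 1219)
8^32 ≡ 752^2 = 565504 ≡ 1107 (mod 1219)
8^64 ≡ 1107^2 = 1225449 ≡ 354 (mod 1219)
8^128 ≡ 354^2 = 125316 ≡ 978 (mod 1219)
8^256 ≡ 978^2 = 956484 ≡ 788 (mod 1219)
8^512 ≡ 788^2 = 620944 ≡ 473 (mod 1219)
609 = 512 + 64 + 32 + 1 in binary powers of 2.
So 8^609 ≡ 473 · 354 · 1107 · 8 ≡ 393 (mod 1219).
Squaring chain: 393; never reaches −1, so base 8 is a Miller–Rabin witness that 1219 is composite.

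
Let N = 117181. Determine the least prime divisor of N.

17

117181 is odd.
Digit sum 19, not divisible by 3.
Ends in 1: not divisible by 5.
7: 117181 = 7·16740 + 1
11: 117181 = 11·10652 + 9
13: 117181 = 13·9013 + 12
17: 117181 = 17·6893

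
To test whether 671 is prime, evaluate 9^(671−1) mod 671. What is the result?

9^1 ≡ 9 (mod 671)
9^2 ≡ 9^2 = 81 ≡ 81 (mod 671)
9^4 ≡ 81^2 = 6561 ≡ 522 (mod 671)
9^8 ≡ 522^2 = 272484 ≡ 58 (mod 671)
9^16 ≡ 58^2 = 3364 ≡ 9 (mod 671)
9^32 ≡ 9^2 = 81 ≡ 81 (mod 671)
9^64 ≡ 81^2 = 6561 ≡ 522 (mod 671)
9^128 ≡ 522^2 = 272484 ≡ 58 (mod 671)
9^256 ≡ 58^2 = 3364 ≡ 9 (mod 671)
9^512 ≡ 9^2 = 81 ≡ 81 (mod 671)
670 = 512 + 128 + 16 + 8 + 4 + 2 in binary powers of 2.
So 9^670 ≡ 81 · 58 · 9 · 58 · 522 · 81 ≡ 1 (mod 671).
Since the result is 1, base 9 gives no evidence that 671 is composite.

1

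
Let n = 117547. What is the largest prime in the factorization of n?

61

117547 = 41 · 2867
2867 = 47 · 61
61 is prime.
So 117547 = 41 · 47 · 61; the largest prime factor is 61.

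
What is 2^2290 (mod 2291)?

92

2^1 ≡ 2 (mod 2291)
2^2 ≡ 2^2 = 4 ≡ 4 (mod 2291)
2^4 ≡ 4^2 = 16 ≡ 16 (mod 2291)
2^8 ≡ 16^2 = 256 ≡ 256 (mod 2291)
2^16 ≡ 256^2 = 65536 ≡ 1388 (mod 2291)
2^32 ≡ 1388^2 = 1926544 ≡ 2104 (mod 2291)
2^64 ≡ 2104^2 = 4426816 ≡ 604 (mod 2291)
2^128 ≡ 604^2 = 364816 ≡ 547 (mod 2291)
2^256 ≡ 547^2 = 299209 ≡ 1379 (mod 2291)
2^512 ≡ 1379^2 = 1901641 ≡ 111 (mod 2291)
2^1024 ≡ 111^2 = 12321 ≡ 866 (mod 2291)
2^2048 ≡ 866^2 = 749956 ≡ 799 (mod 2291)
2290 = 2048 + 128 + 64 + 32 + 16 + 2 in binary powers of 2.
So 2^2290 ≡ 799 · 547 · 604 · 2104 · 1388 · 4 ≡ 92 (mod 2291).
Since 92 ≠ 1, base 2 is a Fermat witness: 2291 is composite.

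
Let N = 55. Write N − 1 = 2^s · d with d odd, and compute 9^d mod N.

4

55 − 1 = 54 = 2^1 · 27, so d = 27.
9^1 ≡ 9 (mod 55)
9^2 ≡ 9^2 = 81 ≡ 26 (mod 55)
9^4 ≡ 26^2 = 676 ≡ 16 (mod 55)
9^8 ≡ 16^2 = 256 ≡ 36 (mod 55)
9^16 ≡ 36^2 = 1296 ≡ 31 (mod 55)
27 = 16 + 8 + 2 + 1 in binary powers of 2.
So 9^27 ≡ 31 · 36 · 26 · 9 ≡ 4 (mod 55).
Squaring chain: 4; never reaches −1, so base 9 is a Miller–Rabin witness that 55 is composite.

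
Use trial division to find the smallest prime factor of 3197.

23

3197 is odd.
Digit sum 20, not divisible by 3.
Ends in 7: not divisible by 5.
7: 3197 = 7·456 + 5
11: 3197 = 11·290 + 7
13: 3197 = 13·245 + 12
17: 3197 = 17·188 + 1
19: 3197 = 19·168 + 5
23: 3197 = 23·139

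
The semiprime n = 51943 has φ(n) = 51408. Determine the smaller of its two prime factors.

127

φ(n) = (p−1)(q−1) = n − (p+q) + 1, so p + q = 51943 − 51408 + 1 = 536.
p and q are the roots of t² − 536t + 51943 = 0.
Discriminant: 536² − 4·51943 = 287296 − 207772 = 79524; √79524 = 282.
q = (536 − 282)/2 = 127, p = (536 + 282)/2 = 409.
Check: 127 · 409 = 51943.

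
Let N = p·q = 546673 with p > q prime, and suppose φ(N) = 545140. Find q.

φ(n) = (p−1)(q−1) = n − (p+q) + 1, so p + q = 546673 − 545140 + 1 = 1534.
p and q are the roots of t² − 1534t + 546673 = 0.
Discriminant: 1534² − 4·546673 = 2353156 − 2186692 = 166464; √166464 = 408.
q = (1534 − 408)/2 = 563, p = (1534 + 408)/2 = 971.
Check: 563 · 971 = 546673.

563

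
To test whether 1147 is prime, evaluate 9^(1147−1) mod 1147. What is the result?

1062

9^1 ≡ 9 (mod 1147)
9^2 ≡ 9^2 = 81 ≡ 81 (mod 1147)
9^4 ≡ 81^2 = 6561 ≡ 826 (mod 1147)
9^8 ≡ 826^2 = 682276 ≡ 958 (mod 1147)
9^16 ≡ 958^2 = 917764 ≡ 164 (mod 1147)
9^32 ≡ 164^2 = 26896 ≡ 515 (mod 1147)
9^64 ≡ 515^2 = 265225 ≡ 268 (mod 1147)
9^128 ≡ 268^2 = 71824 ≡ 710 (mod 1147)
9^256 ≡ 710^2 = 504100 ≡ 567 (mod 1147)
9^512 ≡ 567^2 = 321489 ≡ 329 (mod 1147)
9^1024 ≡ 329^2 = 108241 ≡ 423 (mod 1147)
1146 = 1024 + 64 + 32 + 16 + 8 + 2 in binary powers of 2.
So 9^1146 ≡ 423 · 268 · 515 · 164 · 958 · 81 ≡ 1062 (mod 1147).
Since 1062 ≠ 1, base 9 is a Fermat witness: 1147 is composite.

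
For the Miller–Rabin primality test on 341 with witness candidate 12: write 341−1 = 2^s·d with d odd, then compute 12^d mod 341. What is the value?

254

341 − 1 = 340 = 2^2 · 85, so d = 85.
12^1 ≡ 12 (mod 341)
12^2 ≡ 12^2 = 144 ≡ 144 (mod 341)
12^4 ≡ 144^2 = 20736 ≡ 276 (mod 341)
12^8 ≡ 276^2 = 76176 ≡ 133 (mod 341)
12^16 ≡ 133^2 = 17689 ≡ 298 (mod 341)
12^32 ≡ 298^2 = 88804 ≡ 144 (mod 341)
12^64 ≡ 144^2 = 20736 ≡ 276 (mod 341)
85 = 64 + 16 + 4 + 1 in binary powers of 2.
So 12^85 ≡ 276 · 298 · 276 · 12 ≡ 254 (mod 341).
Squaring chain: 254 → 67; never reaches −1, so base 12 is a Miller–Rabin witness that 341 is composite.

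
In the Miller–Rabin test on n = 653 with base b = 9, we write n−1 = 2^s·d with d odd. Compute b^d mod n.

653 − 1 = 652 = 2^2 · 163, so d = 163.
9^1 ≡ 9 (mod 653)
9^2 ≡ 9^2 = 81 ≡ 81 (mod 653)
9^4 ≡ 81^2 = 6561 ≡ 31 (mod 653)
9^8 ≡ 31^2 = 961 ≡ 308 (mod 653)
9^16 ≡ 308^2 = 94864 ≡ 179 (mod 653)
9^32 ≡ 179^2 = 32041 ≡ 44 (mod 653)
9^64 ≡ 44^2 = 1936 ≡ 630 (mod 653)
9^128 ≡ 630^2 = 396900 ≡ 529 (mod 653)
163 = 128 + 32 + 2 + 1 in binary powers of 2.
So 9^163 ≡ 529 · 44 · 81 · 9 ≡ 652 (mod 653).
Since 9^d ≡ 652 (mod 653), base 9 does not prove 653 composite.

652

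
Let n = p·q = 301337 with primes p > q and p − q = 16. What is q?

Since p = q + 16, we have 301337 = q(q + 16), so q² + 16q − 301337 = 0.
Discriminant: 16² + 4·301337 = 256 + 1205348 = 1205604; √1205604 = 1098.
q = (−16 + 1098)/2 = 541, and p = q + 16 = 557.
Check: 541 · 557 = 301337.

541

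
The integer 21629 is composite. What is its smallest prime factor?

43

21629 is odd.
Digit sum 20, not divisible by 3.
Ends in 9: not divisible by 5.
7: 21629 = 7·3089 + 6
11: 21629 = 11·1966 + 3
13: 21629 = 13·1663 + 10
17: 21629 = 17·1272 + 5
19: 21629 = 19·1138 + 7
23: 21629 = 23·940 + 9
29: 21629 = 29·745 + 24
31: 21629 = 31·697 + 22
37: 21629 = 37·584 + 21
41: 21629 = 41·527 + 22
43: 21629 = 43·503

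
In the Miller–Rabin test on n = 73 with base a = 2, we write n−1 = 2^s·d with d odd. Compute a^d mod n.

1

73 − 1 = 72 = 2^3 · 9, so d = 9.
2^1 ≡ 2 (mod 73)
2^2 ≡ 2^2 = 4 ≡ 4 (mod 73)
2^4 ≡ 4^2 = 16 ≡ 16 (mod 73)
2^8 ≡ 16^2 = 256 ≡ 37 (mod 73)
9 = 8 + 1 in binary powers of 2.
So 2^9 ≡ 37 · 2 ≡ 1 (mod 73).
Since 2^d ≡ 1 (mod 73), base 2 does not prove 73 composite.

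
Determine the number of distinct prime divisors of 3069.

3069 = 3^2 · 341
341 = 11 · 31
3069 = 3^2 · 11 · 31, which has 3 distinct prime factors.

3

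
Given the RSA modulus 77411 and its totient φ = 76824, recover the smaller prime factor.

199

φ(n) = (p−1)(q−1) = n − (p+q) + 1, so p + q = 77411 − 76824 + 1 = 588.
p and q are the roots of t² − 588t + 77411 = 0.
Discriminant: 588² − 4·77411 = 345744 − 309644 = 36100; √36100 = 190.
q = (588 − 190)/2 = 199, p = (588 + 190)/2 = 389.
Check: 199 · 389 = 77411.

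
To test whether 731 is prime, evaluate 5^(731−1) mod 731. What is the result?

298

5^1 ≡ 5 (mod 731)
5^2 ≡ 5^2 = 25 ≡ 25 (mod 731)
5^4 ≡ 25^2 = 625 ≡ 625 (mod 731)
5^8 ≡ 625^2 = 390625 ≡ 271 (mod 731)
5^16 ≡ 271^2 = 73441 ≡ 341 (mod 731)
5^32 ≡ 341^2 = 116281 ≡ 52 (mod 731)
5^64 ≡ 52^2 = 2704 ≡ 511 (mod 731)
5^128 ≡ 511^2 = 261121 ≡ 154 (mod 731)
5^256 ≡ 154^2 = 23716 ≡ 324 (mod 731)
5^512 ≡ 324^2 = 104976 ≡ 443 (mod 731)
730 = 512 + 128 + 64 + 16 + 8 + 2 in binary powers of 2.
So 5^730 ≡ 443 · 154 · 511 · 341 · 271 · 25 ≡ 298 (mod 731).
Since 298 ≠ 1, base 5 is a Fermat witness: 731 is composite.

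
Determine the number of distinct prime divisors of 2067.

3

2067 = 3 · 689
689 = 13 · 53
2067 = 3 · 13 · 53, which has 3 distinct prime factors.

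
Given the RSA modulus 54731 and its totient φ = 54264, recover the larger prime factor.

239

φ(n) = (p−1)(q−1) = n − (p+q) + 1, so p + q = 54731 − 54264 + 1 = 468.
p and q are the roots of t² − 468t + 54731 = 0.
Discriminant: 468² − 4·54731 = 219024 − 218924 = 100; √100 = 10.
q = (468 − 10)/2 = 229, p = (468 + 10)/2 = 239.
Check: 229 · 239 = 54731.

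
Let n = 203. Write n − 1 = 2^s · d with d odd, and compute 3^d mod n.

89

203 − 1 = 202 = 2^1 · 101, so d = 101.
3^1 ≡ 3 (mod 203)
3^2 ≡ 3^2 = 9 ≡ 9 (mod 203)
3^4 ≡ 9^2 = 81 ≡ 81 (mod 203)
3^8 ≡ 81^2 = 6561 ≡ 65 (mod 203)
3^16 ≡ 65^2 = 4225 ≡ 165 (mod 203)
3^32 ≡ 165^2 = 27225 ≡ 23 (mod 203)
3^64 ≡ 23^2 = 529 ≡ 123 (mod 203)
101 = 64 + 32 + 4 + 1 in binary powers of 2.
So 3^101 ≡ 123 · 23 · 81 · 3 ≡ 89 (mod 203).
Squaring chain: 89; never reaches −1, so base 3 is a Miller–Rabin witness that 203 is composite.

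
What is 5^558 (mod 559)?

5^1 ≡ 5 (mod 559)
5^2 ≡ 5^2 = 25 ≡ 25 (mod 559)
5^4 ≡ 25^2 = 625 ≡ 66 (mod 559)
5^8 ≡ 66^2 = 4356 ≡ 443 (mod 559)
5^16 ≡ 443^2 = 196249 ≡ 40 (mod 559)
5^32 ≡ 40^2 = 1600 ≡ 482 (mod 559)
5^64 ≡ 482^2 = 232324 ≡ 339 (mod 559)
5^128 ≡ 339^2 = 114921 ≡ 326 (mod 559)
5^256 ≡ 326^2 = 106276 ≡ 66 (mod 559)
5^512 ≡ 66^2 = 4356 ≡ 443 (mod 559)
558 = 512 + 32 + 8 + 4 + 2 in binary powers of 2.
So 5^558 ≡ 443 · 482 · 443 · 66 · 25 ≡ 428 (mod 559).
Since 428 ≠ 1, base 5 is a Fermat witness: 559 is composite.

428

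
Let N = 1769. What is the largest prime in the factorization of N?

61

1769 = 29 · 61
61 is prime.
So 1769 = 29 · 61; the largest prime factor is 61.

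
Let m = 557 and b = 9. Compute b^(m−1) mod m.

1

9^1 ≡ 9 (mod 557)
9^2 ≡ 9^2 = 81 ≡ 81 (mod 557)
9^4 ≡ 81^2 = 6561 ≡ 434 (mod 557)
9^8 ≡ 434^2 = 188356 ≡ 90 (mod 557)
9^16 ≡ 90^2 = 8100 ≡ 302 (mod 557)
9^32 ≡ 302^2 = 91204 ≡ 413 (mod 557)
9^64 ≡ 413^2 = 170569 ≡ 127 (mod 557)
9^128 ≡ 127^2 = 16129 ≡ 533 (mod 557)
9^256 ≡ 533^2 = 284089 ≡ 19 (mod 557)
9^512 ≡ 19^2 = 361 ≡ 361 (mod 557)
556 = 512 + 32 + 8 + 4 in binary powers of 2.
So 9^556 ≡ 361 · 413 · 90 · 434 ≡ 1 (mod 557).
Since the result is 1, base 9 gives no evidence that 557 is composite.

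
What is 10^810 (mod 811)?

10^1 ≡ 10 (mod 811)
10^2 ≡ 10^2 = 100 ≡ 100 (mod 811)
10^4 ≡ 100^2 = 10000 ≡ 268 (mod 811)
10^8 ≡ 268^2 = 71824 ≡ 456 (mod 811)
10^16 ≡ 456^2 = 207936 ≡ 320 (mod 811)
10^32 ≡ 320^2 = 102400 ≡ 214 (mod 811)
10^64 ≡ 214^2 = 45796 ≡ 380 (mod 811)
10^128 ≡ 380^2 = 144400 ≡ 42 (mod 811)
10^256 ≡ 42^2 = 1764 ≡ 142 (mod 811)
10^512 ≡ 142^2 = 20164 ≡ 700 (mod 811)
810 = 512 + 256 + 32 + 8 + 2 in binary powers of 2.
So 10^810 ≡ 700 · 142 · 214 · 456 · 100 ≡ 1 (mod 811).
Since the result is 1, base 10 gives no evidence that 811 is composite.

1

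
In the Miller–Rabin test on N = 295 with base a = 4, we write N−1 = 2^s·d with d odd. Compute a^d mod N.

295 − 1 = 294 = 2^1 · 147, so d = 147.
4^1 ≡ 4 (mod 295)
4^2 ≡ 4^2 = 16 ≡ 16 (mod 295)
4^4 ≡ 16^2 = 256 ≡ 256 (mod 295)
4^8 ≡ 256^2 = 65536 ≡ 46 (mod 295)
4^16 ≡ 46^2 = 2116 ≡ 51 (mod 295)
4^32 ≡ 51^2 = 2601 ≡ 241 (mod 295)
4^64 ≡ 241^2 = 58081 ≡ 261 (mod 295)
4^128 ≡ 261^2 = 68121 ≡ 271 (mod 295)
147 = 128 + 16 + 2 + 1 in binary powers of 2.
So 4^147 ≡ 271 · 51 · 16 · 4 ≡ 134 (mod 295).
Squaring chain: 134; never reaches −1, so base 4 is a Miller–Rabin witness that 295 is composite.

134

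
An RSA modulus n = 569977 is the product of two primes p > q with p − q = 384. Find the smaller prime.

587

Since p = q + 384, we have 569977 = q(q + 384), so q² + 384q − 569977 = 0.
Discriminant: 384² + 4·569977 = 147456 + 2279908 = 2427364; √2427364 = 1558.
q = (−384 + 1558)/2 = 587, and p = q + 384 = 971.
Check: 587 · 971 = 569977.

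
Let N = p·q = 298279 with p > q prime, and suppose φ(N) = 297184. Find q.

503

φ(n) = (p−1)(q−1) = n − (p+q) + 1, so p + q = 298279 − 297184 + 1 = 1096.
p and q are the roots of t² − 1096t + 298279 = 0.
Discriminant: 1096² − 4·298279 = 1201216 − 1193116 = 8100; √8100 = 90.
q = (1096 − 90)/2 = 503, p = (1096 + 90)/2 = 593.
Check: 503 · 593 = 298279.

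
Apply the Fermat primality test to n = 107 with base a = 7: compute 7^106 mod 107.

7^1 ≡ 7 (mod 107)
7^2 ≡ 7^2 = 49 ≡ 49 (mod 107)
7^4 ≡ 49^2 = 2401 ≡ 47 (mod 107)
7^8 ≡ 47^2 = 2209 ≡ 69 (mod 107)
7^16 ≡ 69^2 = 4761 ≡ 53 (mod 107)
7^32 ≡ 53^2 = 2809 ≡ 27 (mod 107)
7^64 ≡ 27^2 = 729 ≡ 87 (mod 107)
106 = 64 + 32 + 8 + 2 in binary powers of 2.
So 7^106 ≡ 87 · 27 · 69 · 49 ≡ 1 (mod 107).
Since the result is 1, base 7 gives no evidence that 107 is composite.

1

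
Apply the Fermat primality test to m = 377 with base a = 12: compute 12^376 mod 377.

12^1 ≡ 12 (mod 377)
12^2 ≡ 12^2 = 144 ≡ 144 (mod 377)
12^4 ≡ 144^2 = 20736 ≡ 1 (mod 377)
12^8 ≡ 1^2 = 1 ≡ 1 (mod 377)
12^16 ≡ 1^2 = 1 ≡ 1 (mod 377)
12^32 ≡ 1^2 = 1 ≡ 1 (mod 377)
12^64 ≡ 1^2 = 1 ≡ 1 (mod 377)
12^128 ≡ 1^2 = 1 ≡ 1 (mod 377)
12^256 ≡ 1^2 = 1 ≡ 1 (mod 377)
376 = 256 + 64 + 32 + 16 + 8 in binary powers of 2.
So 12^376 ≡ 1 · 1 · 1 · 1 · 1 ≡ 1 (mod 377).
Since the result is 1, base 12 gives no evidence that 377 is composite.

1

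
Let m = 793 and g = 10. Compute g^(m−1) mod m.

729

10^1 ≡ 10 (mod 793)
10^2 ≡ 10^2 = 100 ≡ 100 (mod 793)
10^4 ≡ 100^2 = 10000 ≡ 484 (mod 793)
10^8 ≡ 484^2 = 234256 ≡ 321 (mod 793)
10^16 ≡ 321^2 = 103041 ≡ 744 (mod 793)
10^32 ≡ 744^2 = 553536 ≡ 22 (mod 793)
10^64 ≡ 22^2 = 484 ≡ 484 (mod 793)
10^128 ≡ 484^2 = 234256 ≡ 321 (mod 793)
10^256 ≡ 321^2 = 103041 ≡ 744 (mod 793)
10^512 ≡ 744^2 = 553536 ≡ 22 (mod 793)
792 = 512 + 256 + 16 + 8 in binary powers of 2.
So 10^792 ≡ 22 · 744 · 744 · 321 ≡ 729 (mod 793).
Since 729 ≠ 1, base 10 is a Fermat witness: 793 is composite.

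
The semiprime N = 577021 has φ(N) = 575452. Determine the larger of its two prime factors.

φ(n) = (p−1)(q−1) = n − (p+q) + 1, so p + q = 577021 − 575452 + 1 = 1570.
p and q are the roots of t² − 1570t + 577021 = 0.
Discriminant: 1570² − 4·577021 = 2464900 − 2308084 = 156816; √156816 = 396.
q = (1570 − 396)/2 = 587, p = (1570 + 396)/2 = 983.
Check: 587 · 983 = 577021.

983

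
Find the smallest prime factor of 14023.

37

14023 is odd.
Digit sum 10, not divisible by 3.
Ends in 3: not divisible by 5.
7: 14023 = 7·2003 + 2
11: 14023 = 11·1274 + 9
13: 14023 = 13·1078 + 9
17: 14023 = 17·824 + 15
19: 14023 = 19·738 + 1
23: 14023 = 23·609 + 16
29: 14023 = 29·483 + 16
31: 14023 = 31·452 + 11
37: 14023 = 37·379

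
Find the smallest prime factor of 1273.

1273 is odd.
Digit sum 13, not divisible by 3.
Ends in 3: not divisible by 5.
7: 1273 = 7·181 + 6
11: 1273 = 11·115 + 8
13: 1273 = 13·97 + 12
17: 1273 = 17·74 + 15
19: 1273 = 19·67

19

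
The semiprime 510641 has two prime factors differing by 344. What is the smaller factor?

Since p = q + 344, we have 510641 = q(q + 344), so q² + 344q − 510641 = 0.
Discriminant: 344² + 4·510641 = 118336 + 2042564 = 2160900; √2160900 = 1470.
q = (−344 + 1470)/2 = 563, and p = q + 344 = 907.
Check: 563 · 907 = 510641.

563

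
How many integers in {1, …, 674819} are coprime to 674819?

Factor: 674819 = 41 · 109 · 151.
φ(674819) = (41−1) · (109−1) · (151−1) = 40 · 108 · 150 = 648000.

648000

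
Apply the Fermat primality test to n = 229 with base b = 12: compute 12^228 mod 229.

1

12^1 ≡ 12 (mod 229)
12^2 ≡ 12^2 = 144 ≡ 144 (mod 229)
12^4 ≡ 144^2 = 20736 ≡ 126 (mod 229)
12^8 ≡ 126^2 = 15876 ≡ 75 (mod 229)
12^16 ≡ 75^2 = 5625 ≡ 129 (mod 229)
12^32 ≡ 129^2 = 16641 ≡ 153 (mod 229)
12^64 ≡ 153^2 = 23409 ≡ 51 (mod 229)
12^128 ≡ 51^2 = 2601 ≡ 82 (mod 229)
228 = 128 + 64 + 32 + 4 in binary powers of 2.
So 12^228 ≡ 82 · 51 · 153 · 126 ≡ 1 (mod 229).
Since the result is 1, base 12 gives no evidence that 229 is composite.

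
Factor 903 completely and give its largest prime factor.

43

903 = 3 · 301
301 = 7 · 43
43 is prime.
So 903 = 3 · 7 · 43; the largest prime factor is 43.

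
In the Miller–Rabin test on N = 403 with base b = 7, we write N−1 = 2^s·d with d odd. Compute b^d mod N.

190

403 − 1 = 402 = 2^1 · 201, so d = 201.
7^1 ≡ 7 (mod 403)
7^2 ≡ 7^2 = 49 ≡ 49 (mod 403)
7^4 ≡ 49^2 = 2401 ≡ 386 (mod 403)
7^8 ≡ 386^2 = 148996 ≡ 289 (mod 403)
7^16 ≡ 289^2 = 83521 ≡ 100 (mod 403)
7^32 ≡ 100^2 = 10000 ≡ 328 (mod 403)
7^64 ≡ 328^2 = 107584 ≡ 386 (mod 403)
7^128 ≡ 386^2 = 148996 ≡ 289 (mod 403)
201 = 128 + 64 + 8 + 1 in binary powers of 2.
So 7^201 ≡ 289 · 386 · 289 · 7 ≡ 190 (mod 403).
Squaring chain: 190; never reaches −1, so base 7 is a Miller–Rabin witness that 403 is composite.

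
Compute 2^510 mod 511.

2^1 ≡ 2 (mod 511)
2^2 ≡ 2^2 = 4 ≡ 4 (mod 511)
2^4 ≡ 4^2 = 16 ≡ 16 (mod 511)
2^8 ≡ 16^2 = 256 ≡ 256 (mod 511)
2^16 ≡ 256^2 = 65536 ≡ 128 (mod 511)
2^32 ≡ 128^2 = 16384 ≡ 32 (mod 511)
2^64 ≡ 32^2 = 1024 ≡ 2 (mod 511)
2^128 ≡ 2^2 = 4 ≡ 4 (mod 511)
2^256 ≡ 4^2 = 16 ≡ 16 (mod 511)
510 = 256 + 128 + 64 + 32 + 16 + 8 + 4 + 2 in binary powers of 2.
So 2^510 ≡ 16 · 4 · 2 · 32 · 128 · 256 · 16 · 4 ≡ 64 (mod 511).
Since 64 ≠ 1, base 2 is a Fermat witness: 511 is composite.

64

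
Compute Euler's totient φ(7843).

6600

Factor: 7843 = 11 · 23 · 31.
φ(7843) = (11−1) · (23−1) · (31−1) = 10 · 22 · 30 = 6600.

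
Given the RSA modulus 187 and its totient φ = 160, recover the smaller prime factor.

11

φ(n) = (p−1)(q−1) = n − (p+q) + 1, so p + q = 187 − 160 + 1 = 28.
p and q are the roots of t² − 28t + 187 = 0.
Discriminant: 28² − 4·187 = 784 − 748 = 36; √36 = 6.
q = (28 − 6)/2 = 11, p = (28 + 6)/2 = 17.
Check: 11 · 17 = 187.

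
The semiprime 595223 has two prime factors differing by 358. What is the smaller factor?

Since p = q + 358, we have 595223 = q(q + 358), so q² + 358q − 595223 = 0.
Discriminant: 358² + 4·595223 = 128164 + 2380892 = 2509056; √2509056 = 1584.
q = (−358 + 1584)/2 = 613, and p = q + 358 = 971.
Check: 613 · 971 = 595223.

613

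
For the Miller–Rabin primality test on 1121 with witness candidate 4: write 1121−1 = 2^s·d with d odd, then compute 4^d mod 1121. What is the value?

556

1121 − 1 = 1120 = 2^5 · 35, so d = 35.
4^1 ≡ 4 (mod 1121)
4^2 ≡ 4^2 = 16 ≡ 16 (mod 1121)
4^4 ≡ 16^2 = 256 ≡ 256 (mod 1121)
4^8 ≡ 256^2 = 65536 ≡ 518 (mod 1121)
4^16 ≡ 518^2 = 268324 ≡ 405 (mod 1121)
4^32 ≡ 405^2 = 164025 ≡ 359 (mod 1121)
35 = 32 + 2 + 1 in binary powers of 2.
So 4^35 ≡ 359 · 16 · 4 ≡ 556 (mod 1121).
Squaring chain: 556 → 861 → 340 → 137 → 833; never reaches −1, so base 4 is a Miller–Rabin witness that 1121 is composite.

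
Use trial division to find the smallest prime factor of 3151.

23

3151 is odd.
Digit sum 10, not divisible by 3.
Ends in 1: not divisible by 5.
7: 3151 = 7·450 + 1
11: 3151 = 11·286 + 5
13: 3151 = 13·242 + 5
17: 3151 = 17·185 + 6
19: 3151 = 19·165 + 16
23: 3151 = 23·137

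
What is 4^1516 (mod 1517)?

4^1 ≡ 4 (mod 1517)
4^2 ≡ 4^2 = 16 ≡ 16 (mod 1517)
4^4 ≡ 16^2 = 256 ≡ 256 (mod 1517)
4^8 ≡ 256^2 = 65536 ≡ 305 (mod 1517)
4^16 ≡ 305^2 = 93025 ≡ 488 (mod 1517)
4^32 ≡ 488^2 = 238144 ≡ 1492 (mod 1517)
4^64 ≡ 1492^2 = 2226064 ≡ 625 (mod 1517)
4^128 ≡ 625^2 = 390625 ≡ 756 (mod 1517)
4^256 ≡ 756^2 = 571536 ≡ 1144 (mod 1517)
4^512 ≡ 1144^2 = 1308736 ≡ 1082 (mod 1517)
4^1024 ≡ 1082^2 = 1170724 ≡ 1117 (mod 1517)
1516 = 1024 + 256 + 128 + 64 + 32 + 8 + 4 in binary powers of 2.
So 4^1516 ≡ 1117 · 1144 · 756 · 625 · 1492 · 305 · 256 ≡ 1144 (mod 1517).
Since 1144 ≠ 1, base 4 is a Fermat witness: 1517 is composite.

1144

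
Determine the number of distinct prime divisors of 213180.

213180 = 2^2 · 53295
53295 = 3 · 17765
17765 = 5 · 3553
3553 = 11 · 323
323 = 17 · 19
213180 = 2^2 · 3 · 5 · 11 · 17 · 19, which has 6 distinct prime factors.

6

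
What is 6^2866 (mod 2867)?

1896

6^1 ≡ 6 (mod 2867)
6^2 ≡ 6^2 = 36 ≡ 36 (mod 2867)
6^4 ≡ 36^2 = 1296 ≡ 1296 (mod 2867)
6^8 ≡ 1296^2 = 1679616 ≡ 2421 (mod 2867)
6^16 ≡ 2421^2 = 5861241 ≡ 1093 (mod 2867)
6^32 ≡ 1093^2 = 1194649 ≡ 1977 (mod 2867)
6^64 ≡ 1977^2 = 3908529 ≡ 808 (mod 2867)
6^128 ≡ 808^2 = 652864 ≡ 2055 (mod 2867)
6^256 ≡ 2055^2 = 4223025 ≡ 2801 (mod 2867)
6^512 ≡ 2801^2 = 7845601 ≡ 1489 (mod 2867)
6^1024 ≡ 1489^2 = 2217121 ≡ 930 (mod 2867)
6^2048 ≡ 930^2 = 864900 ≡ 1933 (mod 2867)
2866 = 2048 + 512 + 256 + 32 + 16 + 2 in binary powers of 2.
So 6^2866 ≡ 1933 · 1489 · 2801 · 1977 · 1093 · 36 ≡ 1896 (mod 2867).
Since 1896 ≠ 1, base 6 is a Fermat witness: 2867 is composite.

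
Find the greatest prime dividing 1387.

73

1387 = 19 · 73
73 is prime.
So 1387 = 19 · 73; the largest prime factor is 73.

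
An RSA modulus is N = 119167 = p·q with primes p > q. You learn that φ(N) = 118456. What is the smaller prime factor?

φ(n) = (p−1)(q−1) = n − (p+q) + 1, so p + q = 119167 − 118456 + 1 = 712.
p and q are the roots of t² − 712t + 119167 = 0.
Discriminant: 712² − 4·119167 = 506944 − 476668 = 30276; √30276 = 174.
q = (712 − 174)/2 = 269, p = (712 + 174)/2 = 443.
Check: 269 · 443 = 119167.

269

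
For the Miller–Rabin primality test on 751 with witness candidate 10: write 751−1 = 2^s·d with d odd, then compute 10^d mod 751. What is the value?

751 − 1 = 750 = 2^1 · 375, so d = 375.
10^1 ≡ 10 (mod 751)
10^2 ≡ 10^2 = 100 ≡ 100 (mod 751)
10^4 ≡ 100^2 = 10000 ≡ 237 (mod 751)
10^8 ≡ 237^2 = 56169 ≡ 595 (mod 751)
10^16 ≡ 595^2 = 354025 ≡ 304 (mod 751)
10^32 ≡ 304^2 = 92416 ≡ 43 (mod 751)
10^64 ≡ 43^2 = 1849 ≡ 347 (mod 751)
10^128 ≡ 347^2 = 120409 ≡ 249 (mod 751)
10^256 ≡ 249^2 = 62001 ≡ 419 (mod 751)
375 = 256 + 64 + 32 + 16 + 4 + 2 + 1 in binary powers of 2.
So 10^375 ≡ 419 · 347 · 43 · 304 · 237 · 100 · 10 ≡ 1 (mod 751).
Since 10^d ≡ 1 (mod 751), base 10 does not prove 751 composite.

1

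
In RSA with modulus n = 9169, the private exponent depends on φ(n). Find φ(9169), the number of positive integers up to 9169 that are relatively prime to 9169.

8944

Factor: 9169 = 53 · 173.
φ(9169) = (53−1) · (173−1) = 52 · 172 = 8944.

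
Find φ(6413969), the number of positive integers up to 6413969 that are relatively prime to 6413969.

Factor: 6413969 = 167 · 193 · 199.
φ(6413969) = (167−1) · (193−1) · (199−1) = 166 · 192 · 198 = 6310656.

6310656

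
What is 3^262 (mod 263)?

1

3^1 ≡ 3 (mod 263)
3^2 ≡ 3^2 = 9 ≡ 9 (mod 263)
3^4 ≡ 9^2 = 81 ≡ 81 (mod 263)
3^8 ≡ 81^2 = 6561 ≡ 249 (mod 263)
3^16 ≡ 249^2 = 62001 ≡ 196 (mod 263)
3^32 ≡ 196^2 = 38416 ≡ 18 (mod 263)
3^64 ≡ 18^2 = 324 ≡ 61 (mod 263)
3^128 ≡ 61^2 = 3721 ≡ 39 (mod 263)
3^256 ≡ 39^2 = 1521 ≡ 206 (mod 263)
262 = 256 + 4 + 2 in binary powers of 2.
So 3^262 ≡ 206 · 81 · 9 ≡ 1 (mod 263).
Since the result is 1, base 3 gives no evidence that 263 is composite.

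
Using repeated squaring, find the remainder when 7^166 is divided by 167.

1

7^1 ≡ 7 (mod 167)
7^2 ≡ 7^2 = 49 ≡ 49 (mod 167)
7^4 ≡ 49^2 = 2401 ≡ 63 (mod 167)
7^8 ≡ 63^2 = 3969 ≡ 128 (mod 167)
7^16 ≡ 128^2 = 16384 ≡ 18 (mod 167)
7^32 ≡ 18^2 = 324 ≡ 157 (mod 167)
7^64 ≡ 157^2 = 24649 ≡ 100 (mod 167)
7^128 ≡ 100^2 = 10000 ≡ 147 (mod 167)
166 = 128 + 32 + 4 + 2 in binary powers of 2.
So 7^166 ≡ 147 · 157 · 63 · 49 ≡ 1 (mod 167).
Since the result is 1, base 7 gives no evidence that 167 is composite.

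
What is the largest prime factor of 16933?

59

16933 = 7 · 2419
2419 = 41 · 59
59 is prime.
So 16933 = 7 · 41 · 59; the largest prime factor is 59.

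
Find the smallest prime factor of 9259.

9259 is odd.
Digit sum 25, not divisible by 3.
Ends in 9: not divisible by 5.
7: 9259 = 7·1322 + 5
11: 9259 = 11·841 + 8
13: 9259 = 13·712 + 3
17: 9259 = 17·544 + 11
19: 9259 = 19·487 + 6
23: 9259 = 23·402 + 13
29: 9259 = 29·319 + 8
31: 9259 = 31·298 + 21
37: 9259 = 37·250 + 9
41: 9259 = 41·225 + 34
43: 9259 = 43·215 + 14
47: 9259 = 47·197

47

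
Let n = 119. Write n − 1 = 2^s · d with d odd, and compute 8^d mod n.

36

119 − 1 = 118 = 2^1 · 59, so d = 59.
8^1 ≡ 8 (mod 119)
8^2 ≡ 8^2 = 64 ≡ 64 (mod 119)
8^4 ≡ 64^2 = 4096 ≡ 50 (mod 119)
8^8 ≡ 50^2 = 2500 ≡ 1 (mod 119)
8^16 ≡ 1^2 = 1 ≡ 1 (mod 119)
8^32 ≡ 1^2 = 1 ≡ 1 (mod 119)
59 = 32 + 16 + 8 + 2 + 1 in binary powers of 2.
So 8^59 ≡ 1 · 1 · 1 · 64 · 8 ≡ 36 (mod 119).
Squaring chain: 36; never reaches −1, so base 8 is a Miller–Rabin witness that 119 is composite.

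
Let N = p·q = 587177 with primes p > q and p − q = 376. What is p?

977

Since p = q + 376, we have 587177 = q(q + 376), so q² + 376q − 587177 = 0.
Discriminant: 376² + 4·587177 = 141376 + 2348708 = 2490084; √2490084 = 1578.
q = (−376 + 1578)/2 = 601, and p = q + 376 = 977.
Check: 601 · 977 = 587177.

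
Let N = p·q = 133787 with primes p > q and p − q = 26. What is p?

Since p = q + 26, we have 133787 = q(q + 26), so q² + 26q − 133787 = 0.
Discriminant: 26² + 4·133787 = 676 + 535148 = 535824; √535824 = 732.
q = (−26 + 732)/2 = 353, and p = q + 26 = 379.
Check: 353 · 379 = 133787.

379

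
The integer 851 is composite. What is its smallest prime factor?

851 is odd.
Digit sum 14, not divisible by 3.
Ends in 1: not divisible by 5.
7: 851 = 7·121 + 4
11: 851 = 11·77 + 4
13: 851 = 13·65 + 6
17: 851 = 17·50 + 1
19: 851 = 19·44 + 15
23: 851 = 23·37

23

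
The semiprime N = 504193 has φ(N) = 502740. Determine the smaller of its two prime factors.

571

φ(n) = (p−1)(q−1) = n − (p+q) + 1, so p + q = 504193 − 502740 + 1 = 1454.
p and q are the roots of t² − 1454t + 504193 = 0.
Discriminant: 1454² − 4·504193 = 2114116 − 2016772 = 97344; √97344 = 312.
q = (1454 − 312)/2 = 571, p = (1454 + 312)/2 = 883.
Check: 571 · 883 = 504193.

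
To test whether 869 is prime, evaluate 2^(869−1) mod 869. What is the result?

2^1 ≡ 2 (mod 869)
2^2 ≡ 2^2 = 4 ≡ 4 (mod 869)
2^4 ≡ 4^2 = 16 ≡ 16 (mod 869)
2^8 ≡ 16^2 = 256 ≡ 256 (mod 869)
2^16 ≡ 256^2 = 65536 ≡ 361 (mod 869)
2^32 ≡ 361^2 = 130321 ≡ 840 (mod 869)
2^64 ≡ 840^2 = 705600 ≡ 841 (mod 869)
2^128 ≡ 841^2 = 707281 ≡ 784 (mod 869)
2^256 ≡ 784^2 = 614656 ≡ 273 (mod 869)
2^512 ≡ 273^2 = 74529 ≡ 664 (mod 869)
868 = 512 + 256 + 64 + 32 + 4 in binary powers of 2.
So 2^868 ≡ 664 · 273 · 841 · 840 · 16 ≡ 234 (mod 869).
Since 234 ≠ 1, base 2 is a Fermat witness: 869 is composite.

234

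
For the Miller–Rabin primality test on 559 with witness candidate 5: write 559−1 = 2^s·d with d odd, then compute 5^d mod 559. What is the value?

242

559 − 1 = 558 = 2^1 · 279, so d = 279.
5^1 ≡ 5 (mod 559)
5^2 ≡ 5^2 = 25 ≡ 25 (mod 559)
5^4 ≡ 25^2 = 625 ≡ 66 (mod 559)
5^8 ≡ 66^2 = 4356 ≡ 443 (mod 559)
5^16 ≡ 443^2 = 196249 ≡ 40 (mod 559)
5^32 ≡ 40^2 = 1600 ≡ 482 (mod 559)
5^64 ≡ 482^2 = 232324 ≡ 339 (mod 559)
5^128 ≡ 339^2 = 114921 ≡ 326 (mod 559)
5^256 ≡ 326^2 = 106276 ≡ 66 (mod 559)
279 = 256 + 16 + 4 + 2 + 1 in binary powers of 2.
So 5^279 ≡ 66 · 40 · 66 · 25 · 5 ≡ 242 (mod 559).
Squaring chain: 242; never reaches −1, so base 5 is a Miller–Rabin witness that 559 is composite.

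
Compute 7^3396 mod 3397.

3054

7^1 ≡ 7 (mod 3397)
7^2 ≡ 7^2 = 49 ≡ 49 (mod 3397)
7^4 ≡ 49^2 = 2401 ≡ 2401 (mod 3397)
7^8 ≡ 2401^2 = 5764801 ≡ 92 (mod 3397)
7^16 ≡ 92^2 = 8464 ≡ 1670 (mod 3397)
7^32 ≡ 1670^2 = 2788900 ≡ 3360 (mod 3397)
7^64 ≡ 3360^2 = 11289600 ≡ 1369 (mod 3397)
7^128 ≡ 1369^2 = 1874161 ≡ 2414 (mod 3397)
7^256 ≡ 2414^2 = 5827396 ≡ 1541 (mod 3397)
7^512 ≡ 1541^2 = 2374681 ≡ 178 (mod 3397)
7^1024 ≡ 178^2 = 31684 ≡ 1111 (mod 3397)
7^2048 ≡ 1111^2 = 1234321 ≡ 1210 (mod 3397)
3396 = 2048 + 1024 + 256 + 64 + 4 in binary powers of 2.
So 7^3396 ≡ 1210 · 1111 · 1541 · 1369 · 2401 ≡ 3054 (mod 3397).
Since 3054 ≠ 1, base 7 is a Fermat witness: 3397 is composite.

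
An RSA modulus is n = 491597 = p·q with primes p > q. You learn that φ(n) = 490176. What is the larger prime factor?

829

φ(n) = (p−1)(q−1) = n − (p+q) + 1, so p + q = 491597 − 490176 + 1 = 1422.
p and q are the roots of t² − 1422t + 491597 = 0.
Discriminant: 1422² − 4·491597 = 2022084 − 1966388 = 55696; √55696 = 236.
q = (1422 − 236)/2 = 593, p = (1422 + 236)/2 = 829.
Check: 593 · 829 = 491597.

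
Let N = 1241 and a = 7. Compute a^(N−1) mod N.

7^1 ≡ 7 (mod 1241)
7^2 ≡ 7^2 = 49 ≡ 49 (mod 1241)
7^4 ≡ 49^2 = 2401 ≡ 1160 (mod 1241)
7^8 ≡ 1160^2 = 1345600 ≡ 356 (mod 1241)
7^16 ≡ 356^2 = 126736 ≡ 154 (mod 1241)
7^32 ≡ 154^2 = 23716 ≡ 137 (mod 1241)
7^64 ≡ 137^2 = 18769 ≡ 154 (mod 1241)
7^128 ≡ 154^2 = 23716 ≡ 137 (mod 1241)
7^256 ≡ 137^2 = 18769 ≡ 154 (mod 1241)
7^512 ≡ 154^2 = 23716 ≡ 137 (mod 1241)
7^1024 ≡ 137^2 = 18769 ≡ 154 (mod 1241)
1240 = 1024 + 128 + 64 + 16 + 8 in binary powers of 2.
So 7^1240 ≡ 154 · 137 · 154 · 154 · 356 ≡ 373 (mod 1241).
Since 373 ≠ 1, base 7 is a Fermat witness: 1241 is composite.

373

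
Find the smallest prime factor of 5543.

23

5543 is odd.
Digit sum 17, not divisible by 3.
Ends in 3: not divisible by 5.
7: 5543 = 7·791 + 6
11: 5543 = 11·503 + 10
13: 5543 = 13·426 + 5
17: 5543 = 17·326 + 1
19: 5543 = 19·291 + 14
23: 5543 = 23·241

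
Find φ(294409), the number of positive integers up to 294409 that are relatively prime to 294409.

Factor: 294409 = 37 · 73 · 109.
φ(294409) = (37−1) · (73−1) · (109−1) = 36 · 72 · 108 = 279936.

279936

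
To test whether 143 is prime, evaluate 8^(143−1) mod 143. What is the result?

64

8^1 ≡ 8 (mod 143)
8^2 ≡ 8^2 = 64 ≡ 64 (mod 143)
8^4 ≡ 64^2 = 4096 ≡ 92 (mod 143)
8^8 ≡ 92^2 = 8464 ≡ 27 (mod 143)
8^16 ≡ 27^2 = 729 ≡ 14 (mod 143)
8^32 ≡ 14^2 = 196 ≡ 53 (mod 143)
8^64 ≡ 53^2 = 2809 ≡ 92 (mod 143)
8^128 ≡ 92^2 = 8464 ≡ 27 (mod 143)
142 = 128 + 8 + 4 + 2 in binary powers of 2.
So 8^142 ≡ 27 · 27 · 92 · 64 ≡ 64 (mod 143).
Since 64 ≠ 1, base 8 is a Fermat witness: 143 is composite.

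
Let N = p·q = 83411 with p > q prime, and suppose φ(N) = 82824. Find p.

349

φ(n) = (p−1)(q−1) = n − (p+q) + 1, so p + q = 83411 − 82824 + 1 = 588.
p and q are the roots of t² − 588t + 83411 = 0.
Discriminant: 588² − 4·83411 = 345744 − 333644 = 12100; √12100 = 110.
q = (588 − 110)/2 = 239, p = (588 + 110)/2 = 349.
Check: 239 · 349 = 83411.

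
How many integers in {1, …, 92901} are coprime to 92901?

Factor: 92901 = 3 · 173 · 179.
φ(92901) = (3−1) · (173−1) · (179−1) = 2 · 172 · 178 = 61232.

61232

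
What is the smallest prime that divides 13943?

73

13943 is odd.
Digit sum 20, not divisible by 3.
Ends in 3: not divisible by 5.
7: 13943 = 7·1991 + 6
11: 13943 = 11·1267 + 6
13: 13943 = 13·1072 + 7
17: 13943 = 17·820 + 3
19: 13943 = 19·733 + 16
23: 13943 = 23·606 + 5
29: 13943 = 29·480 + 23
31: 13943 = 31·449 + 24
37: 13943 = 37·376 + 31
41: 13943 = 41·340 + 3
43: 13943 = 43·324 + 11
47: 13943 = 47·296 + 31
53: 13943 = 53·263 + 4
59: 13943 = 59·236 + 19
61: 13943 = 61·228 + 35
67: 13943 = 67·208 + 7
71: 13943 = 71·196 + 27
73: 13943 = 73·191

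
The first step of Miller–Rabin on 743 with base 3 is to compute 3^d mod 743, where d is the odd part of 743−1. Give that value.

743 − 1 = 742 = 2^1 · 371, so d = 371.
3^1 ≡ 3 (mod 743)
3^2 ≡ 3^2 = 9 ≡ 9 (mod 743)
3^4 ≡ 9^2 = 81 ≡ 81 (mod 743)
3^8 ≡ 81^2 = 6561 ≡ 617 (mod 743)
3^16 ≡ 617^2 = 380689 ≡ 273 (mod 743)
3^32 ≡ 273^2 = 74529 ≡ 229 (mod 743)
3^64 ≡ 229^2 = 52441 ≡ 431 (mod 743)
3^128 ≡ 431^2 = 185761 ≡ 11 (mod 743)
3^256 ≡ 11^2 = 121 ≡ 121 (mod 743)
371 = 256 + 64 + 32 + 16 + 2 + 1 in binary powers of 2.
So 3^371 ≡ 121 · 431 · 229 · 273 · 9 · 3 ≡ 1 (mod 743).
Since 3^d ≡ 1 (mod 743), base 3 does not prove 743 composite.

1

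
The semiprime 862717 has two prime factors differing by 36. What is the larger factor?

Since p = q + 36, we have 862717 = q(q + 36), so q² + 36q − 862717 = 0.
Discriminant: 36² + 4·862717 = 1296 + 3450868 = 3452164; √3452164 = 1858.
q = (−36 + 1858)/2 = 911, and p = q + 36 = 947.
Check: 911 · 947 = 862717.

947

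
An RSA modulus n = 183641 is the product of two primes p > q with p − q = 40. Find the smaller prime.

Since p = q + 40, we have 183641 = q(q + 40), so q² + 40q − 183641 = 0.
Discriminant: 40² + 4·183641 = 1600 + 734564 = 736164; √736164 = 858.
q = (−40 + 858)/2 = 409, and p = q + 40 = 449.
Check: 409 · 449 = 183641.

409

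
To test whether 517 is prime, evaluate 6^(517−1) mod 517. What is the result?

6^1 ≡ 6 (mod 517)
6^2 ≡ 6^2 = 36 ≡ 36 (mod 517)
6^4 ≡ 36^2 = 1296 ≡ 262 (mod 517)
6^8 ≡ 262^2 = 68644 ≡ 400 (mod 517)
6^16 ≡ 400^2 = 160000 ≡ 247 (mod 517)
6^32 ≡ 247^2 = 61009 ≡ 3 (mod 517)
6^64 ≡ 3^2 = 9 ≡ 9 (mod 517)
6^128 ≡ 9^2 = 81 ≡ 81 (mod 517)
6^256 ≡ 81^2 = 6561 ≡ 357 (mod 517)
6^512 ≡ 357^2 = 127449 ≡ 267 (mod 517)
516 = 512 + 4 in binary powers of 2.
So 6^516 ≡ 267 · 262 ≡ 159 (mod 517).
Since 159 ≠ 1, base 6 is a Fermat witness: 517 is composite.

159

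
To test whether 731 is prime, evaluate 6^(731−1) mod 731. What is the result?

6^1 ≡ 6 (mod 731)
6^2 ≡ 6^2 = 36 ≡ 36 (mod 731)
6^4 ≡ 36^2 = 1296 ≡ 565 (mod 731)
6^8 ≡ 565^2 = 319225 ≡ 509 (mod 731)
6^16 ≡ 509^2 = 259081 ≡ 307 (mod 731)
6^32 ≡ 307^2 = 94249 ≡ 681 (mod 731)
6^64 ≡ 681^2 = 463761 ≡ 307 (mod 731)
6^128 ≡ 307^2 = 94249 ≡ 681 (mod 731)
6^256 ≡ 681^2 = 463761 ≡ 307 (mod 731)
6^512 ≡ 307^2 = 94249 ≡ 681 (mod 731)
730 = 512 + 128 + 64 + 16 + 8 + 2 in binary powers of 2.
So 6^730 ≡ 681 · 681 · 307 · 307 · 509 · 36 ≡ 49 (mod 731).
Since 49 ≠ 1, base 6 is a Fermat witness: 731 is composite.

49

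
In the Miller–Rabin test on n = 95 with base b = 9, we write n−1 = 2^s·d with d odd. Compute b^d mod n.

95 − 1 = 94 = 2^1 · 47, so d = 47.
9^1 ≡ 9 (mod 95)
9^2 ≡ 9^2 = 81 ≡ 81 (mod 95)
9^4 ≡ 81^2 = 6561 ≡ 6 (mod 95)
9^8 ≡ 6^2 = 36 ≡ 36 (mod 95)
9^16 ≡ 36^2 = 1296 ≡ 61 (mod 95)
9^32 ≡ 61^2 = 3721 ≡ 16 (mod 95)
47 = 32 + 8 + 4 + 2 + 1 in binary powers of 2.
So 9^47 ≡ 16 · 36 · 6 · 81 · 9 ≡ 24 (mod 95).
Squaring chain: 24; never reaches −1, so base 9 is a Miller–Rabin witness that 95 is composite.

24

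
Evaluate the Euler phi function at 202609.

181440

Factor: 202609 = 11 · 113 · 163.
φ(202609) = (11−1) · (113−1) · (163−1) = 10 · 112 · 162 = 181440.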